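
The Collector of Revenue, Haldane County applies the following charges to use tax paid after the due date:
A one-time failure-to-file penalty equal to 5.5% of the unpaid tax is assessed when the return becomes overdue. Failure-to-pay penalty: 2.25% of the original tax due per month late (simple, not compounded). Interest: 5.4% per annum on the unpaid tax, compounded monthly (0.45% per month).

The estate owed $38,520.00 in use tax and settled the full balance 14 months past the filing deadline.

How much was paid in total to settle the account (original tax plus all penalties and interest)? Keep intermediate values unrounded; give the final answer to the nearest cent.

$55,271.44

Failure-to-file penalty: 5.5% × $38,520.00 = $2,118.60
Failure-to-pay penalty: 14 × 2.25% × $38,520.00 = $12,133.80
Interest: $38,520.00 × ((1 + 0.0045)^14 − 1) = $38,520.00 × 0.0648763… = $2,499.0364…
Total = $38,520.00 + $14,252.4000 + $2,499.0364… = $55,271.44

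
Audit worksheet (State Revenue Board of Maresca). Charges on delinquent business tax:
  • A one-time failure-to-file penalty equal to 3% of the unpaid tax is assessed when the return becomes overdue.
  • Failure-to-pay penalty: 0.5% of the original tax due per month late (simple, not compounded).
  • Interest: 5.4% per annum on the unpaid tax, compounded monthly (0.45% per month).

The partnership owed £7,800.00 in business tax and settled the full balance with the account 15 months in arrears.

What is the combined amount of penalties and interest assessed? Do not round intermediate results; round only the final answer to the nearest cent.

£1,362.41

Failure-to-file penalty: 3% × £7,800.00 = £234.00
Failure-to-pay penalty = 0.5% × £7,800.00 × 15 mo = £585.00
Interest: £7,800.00 × ((1 + 0.0045)^15 − 1) = £7,800.00 × 0.0696683… = £543.4126…
Penalties + interest = £819.0000 + £543.4126… = £1,362.41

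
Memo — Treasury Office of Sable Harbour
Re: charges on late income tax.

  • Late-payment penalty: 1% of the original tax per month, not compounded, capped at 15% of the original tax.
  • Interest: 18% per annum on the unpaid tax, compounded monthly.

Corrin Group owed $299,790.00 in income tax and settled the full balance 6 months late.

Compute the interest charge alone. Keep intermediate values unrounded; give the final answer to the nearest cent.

$28,013.36

Interest (18%/yr ÷ 12 = 1.5%/month): $299,790.00 × ((1 + 0.015)^6 − 1) = $28,013.3561…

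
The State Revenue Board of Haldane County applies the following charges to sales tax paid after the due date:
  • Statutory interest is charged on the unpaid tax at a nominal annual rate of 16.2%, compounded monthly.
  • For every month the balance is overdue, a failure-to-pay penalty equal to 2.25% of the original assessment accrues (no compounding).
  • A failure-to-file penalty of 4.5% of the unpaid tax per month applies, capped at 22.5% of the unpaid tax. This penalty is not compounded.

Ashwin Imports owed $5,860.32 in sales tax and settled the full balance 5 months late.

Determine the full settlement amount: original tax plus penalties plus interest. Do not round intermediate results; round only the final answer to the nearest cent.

$8,244.58

Failure-to-file: 5 × 4.5% × $5,860.32 = $1,318.57…, capped at 22.5% × $5,860.32 = $1,318.57…
Failure-to-pay penalty = 2.25% × $5,860.32 × 5 mo = $659.29…
Interest (16.2%/yr ÷ 12 = 1.35%/month): $5,860.32 × ((1 + 0.0135)^5 − 1) = $406.3972…
Total = $5,860.32 + $1,977.8580 + $406.3972… = $8,244.58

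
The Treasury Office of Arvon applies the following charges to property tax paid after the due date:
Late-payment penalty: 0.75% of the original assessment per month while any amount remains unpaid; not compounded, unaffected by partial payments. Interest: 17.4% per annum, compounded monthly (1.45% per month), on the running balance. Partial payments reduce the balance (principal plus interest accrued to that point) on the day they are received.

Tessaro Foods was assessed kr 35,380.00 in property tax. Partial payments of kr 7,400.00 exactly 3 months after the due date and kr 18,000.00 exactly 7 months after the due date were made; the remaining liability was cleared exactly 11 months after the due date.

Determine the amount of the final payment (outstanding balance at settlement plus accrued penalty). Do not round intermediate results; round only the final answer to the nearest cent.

Balance at month 3: kr 35,380.0000 × (1 + 0.0145)^3 = kr 36,941.4538…
After kr 7,400.00 payment: kr 36,941.4538… − kr 7,400.00 = kr 29,541.4538…
Balance at month 7: kr 29,541.4538… × (1 + 0.0145)^4 = kr 31,292.4862…
After kr 18,000.00 payment: kr 31,292.4862… − kr 18,000.00 = kr 13,292.4862…
Balance at month 11: kr 13,292.4862… × (1 + 0.0145)^4 = kr 14,080.3816…
Penalty: 11 × 0.75% × kr 35,380.00 = kr 2,918.85
Final settlement = outstanding balance + penalty = kr 14,080.3816… + kr 2,918.85 = kr 16,999.23

kr 16,999.23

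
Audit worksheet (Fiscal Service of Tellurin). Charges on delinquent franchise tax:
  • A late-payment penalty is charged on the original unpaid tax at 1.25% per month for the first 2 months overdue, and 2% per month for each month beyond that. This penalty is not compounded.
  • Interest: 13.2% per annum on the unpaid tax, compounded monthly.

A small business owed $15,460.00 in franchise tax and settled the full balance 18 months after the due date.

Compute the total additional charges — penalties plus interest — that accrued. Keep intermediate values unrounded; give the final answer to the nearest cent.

$8,698.50

Penalty, months 1–2: 2 × 1.25% × $15,460.00 = $386.50
Penalty, months 3–18: 16 × 2% × $15,460.00 = $4,947.20
Interest (13.2%/yr ÷ 12 = 1.1%/month): $15,460.00 × ((1 + 0.011)^18 − 1) = $3,364.7965…
Penalties + interest = $5,333.7000 + $3,364.7965… = $8,698.50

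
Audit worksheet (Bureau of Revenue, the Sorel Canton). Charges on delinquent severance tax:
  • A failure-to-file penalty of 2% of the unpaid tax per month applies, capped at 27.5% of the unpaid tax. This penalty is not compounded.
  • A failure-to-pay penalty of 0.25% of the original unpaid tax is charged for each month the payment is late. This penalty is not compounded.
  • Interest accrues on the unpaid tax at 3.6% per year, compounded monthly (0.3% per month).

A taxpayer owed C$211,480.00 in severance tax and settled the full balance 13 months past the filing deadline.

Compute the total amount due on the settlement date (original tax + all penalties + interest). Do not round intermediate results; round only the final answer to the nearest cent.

Failure-to-file: 13 × 2% × C$211,480.00 = C$54,984.80 (under the 27.5% cap)
Failure-to-pay penalty: 13 × 0.25% × C$211,480.00 = C$6,873.10
Interest: C$211,480.00 × ((1 + 0.003)^13 − 1) = C$211,480.00 × 0.0397098… = C$8,397.8243…
Total = C$211,480.00 + C$61,857.9000 + C$8,397.8243… = C$281,735.72

C$281,735.72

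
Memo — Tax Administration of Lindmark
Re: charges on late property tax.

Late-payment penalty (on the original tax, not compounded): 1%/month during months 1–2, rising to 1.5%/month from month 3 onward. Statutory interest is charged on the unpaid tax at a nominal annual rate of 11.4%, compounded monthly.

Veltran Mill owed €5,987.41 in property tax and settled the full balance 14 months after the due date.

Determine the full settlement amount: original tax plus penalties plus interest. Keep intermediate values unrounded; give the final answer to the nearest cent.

Penalty, months 1–2: 2 × 1% × €5,987.41 = €119.75…
Penalty, months 3–14: 12 × 1.5% × €5,987.41 = €1,077.73…
Interest (11.4%/yr ÷ 12 = 0.95%/month): €5,987.41 × ((1 + 0.0095)^14 − 1) = €847.4170…
Total = €5,987.41 + €1,197.4820 + €847.4170… = €8,032.31

€8,032.31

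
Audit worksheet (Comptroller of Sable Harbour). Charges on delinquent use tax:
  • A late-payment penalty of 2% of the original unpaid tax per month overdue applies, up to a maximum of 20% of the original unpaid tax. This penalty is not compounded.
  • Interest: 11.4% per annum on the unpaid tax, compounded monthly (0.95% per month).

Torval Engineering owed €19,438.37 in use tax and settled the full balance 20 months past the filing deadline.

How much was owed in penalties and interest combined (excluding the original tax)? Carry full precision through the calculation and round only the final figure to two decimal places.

€7,934.07

Penalty (uncapped): 20 × 2% × €19,438.37 = €7,775.35…; cap = 20% × €19,438.37 = €3,887.67… → penalty = €3,887.67…
Interest: €19,438.37 × ((1 + 0.0095)^20 − 1) = €19,438.37 × 0.2081656… = €4,046.3999…
Penalties + interest = €3,887.6740 + €4,046.3999… = €7,934.07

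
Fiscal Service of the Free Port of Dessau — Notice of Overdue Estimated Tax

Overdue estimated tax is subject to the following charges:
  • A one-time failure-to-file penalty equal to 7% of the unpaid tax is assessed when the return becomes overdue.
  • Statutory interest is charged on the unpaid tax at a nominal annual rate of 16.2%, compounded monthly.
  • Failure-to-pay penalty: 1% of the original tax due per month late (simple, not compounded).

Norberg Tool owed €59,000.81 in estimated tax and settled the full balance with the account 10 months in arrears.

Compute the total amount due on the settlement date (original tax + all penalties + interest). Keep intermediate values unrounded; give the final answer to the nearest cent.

€77,497.78

Failure-to-file penalty: 7% × €59,000.81 = €4,130.06…
Failure-to-pay penalty = 1% × €59,000.81 × 10 mo = €5,900.08…
Interest (16.2%/yr ÷ 12 = 1.35%/month): €59,000.81 × ((1 + 0.0135)^10 − 1) = €8,466.8277…
Total = €59,000.81 + €10,030.1377 + €8,466.8277… = €77,497.78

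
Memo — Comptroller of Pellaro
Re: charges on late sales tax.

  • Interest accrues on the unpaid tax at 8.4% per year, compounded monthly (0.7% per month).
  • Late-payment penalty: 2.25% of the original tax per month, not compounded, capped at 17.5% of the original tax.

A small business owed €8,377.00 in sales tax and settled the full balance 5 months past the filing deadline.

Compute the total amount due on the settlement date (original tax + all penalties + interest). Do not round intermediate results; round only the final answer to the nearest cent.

Penalty: 5 × 2.25% × €8,377.00 = €942.41… (below the 17.5% cap of €1,465.98…)
Interest: €8,377.00 × ((1 + 0.007)^5 − 1) = €8,377.00 × 0.0354934… = €297.3286…
Total = €8,377.00 + €942.4125 + €297.3286… = €9,616.74

€9,616.74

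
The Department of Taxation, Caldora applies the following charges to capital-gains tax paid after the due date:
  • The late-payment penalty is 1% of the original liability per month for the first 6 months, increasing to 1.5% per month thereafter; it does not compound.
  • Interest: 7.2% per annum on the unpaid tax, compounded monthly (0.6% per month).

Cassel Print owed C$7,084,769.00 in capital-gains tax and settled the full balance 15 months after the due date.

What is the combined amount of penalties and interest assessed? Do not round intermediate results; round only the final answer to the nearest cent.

C$2,046,648.58

Penalty, months 1–6: 6 × 1% × C$7,084,769.00 = C$425,086.14
Penalty, months 7–15: 9 × 1.5% × C$7,084,769.00 = C$956,443.82…
Interest: C$7,084,769.00 × ((1 + 0.006)^15 − 1) = C$7,084,769.00 × 0.0938801… = C$665,118.6283…
Penalties + interest = C$1,381,529.9550 + C$665,118.6283… = C$2,046,648.58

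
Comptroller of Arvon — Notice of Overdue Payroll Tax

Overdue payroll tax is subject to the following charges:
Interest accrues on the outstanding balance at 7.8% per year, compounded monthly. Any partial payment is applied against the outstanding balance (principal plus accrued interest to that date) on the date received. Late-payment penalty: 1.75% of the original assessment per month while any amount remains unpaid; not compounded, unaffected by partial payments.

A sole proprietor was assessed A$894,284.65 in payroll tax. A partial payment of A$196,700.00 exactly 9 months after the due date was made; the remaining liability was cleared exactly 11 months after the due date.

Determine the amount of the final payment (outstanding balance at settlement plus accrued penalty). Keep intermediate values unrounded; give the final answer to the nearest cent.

Monthly rate = 7.8% ÷ 12 = 0.65%
Balance at month 9: A$894,284.6500 × (1 + 0.0065)^9 = A$947,981.3412…
After A$196,700.00 payment: A$947,981.3412… − A$196,700.00 = A$751,281.3412…
Balance at month 11: A$751,281.3412… × (1 + 0.0065)^2 = A$761,079.7403…
Penalty: 11 × 1.75% × A$894,284.65 = A$172,149.80…
Final settlement = outstanding balance + penalty = A$761,079.7403… + A$172,149.80… = A$933,229.54

A$933,229.54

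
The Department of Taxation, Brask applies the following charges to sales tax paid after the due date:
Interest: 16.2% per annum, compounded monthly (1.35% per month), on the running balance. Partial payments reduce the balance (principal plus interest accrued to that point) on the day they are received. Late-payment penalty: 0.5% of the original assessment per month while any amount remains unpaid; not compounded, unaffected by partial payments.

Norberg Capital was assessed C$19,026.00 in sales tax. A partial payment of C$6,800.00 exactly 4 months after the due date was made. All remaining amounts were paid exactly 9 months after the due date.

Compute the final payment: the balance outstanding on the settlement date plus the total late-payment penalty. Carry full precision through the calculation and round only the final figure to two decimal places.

C$15,051.11

Balance at month 4: C$19,026.0000 × (1 + 0.0135)^4 = C$20,074.3968…
After C$6,800.00 payment: C$20,074.3968… − C$6,800.00 = C$13,274.3968…
Balance at month 9: C$13,274.3968… × (1 + 0.0135)^5 = C$14,194.9400…
Penalty: 9 × 0.5% × C$19,026.00 = C$856.17
Final settlement = outstanding balance + penalty = C$14,194.9400… + C$856.17 = C$15,051.11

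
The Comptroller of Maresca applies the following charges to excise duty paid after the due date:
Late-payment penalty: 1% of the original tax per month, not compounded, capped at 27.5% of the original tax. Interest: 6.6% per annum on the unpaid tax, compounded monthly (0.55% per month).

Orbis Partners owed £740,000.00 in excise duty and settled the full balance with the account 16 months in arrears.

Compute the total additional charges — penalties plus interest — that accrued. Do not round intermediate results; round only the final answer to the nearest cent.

£186,276.39

Penalty: 16 × 1% × £740,000.00 = £118,400.00 (below the 27.5% cap of £203,500.00)
Interest: £740,000.00 × ((1 + 0.0055)^16 − 1) = £740,000.00 × 0.0917249… = £67,876.3946…
Penalties + interest = £118,400.0000 + £67,876.3946… = £186,276.39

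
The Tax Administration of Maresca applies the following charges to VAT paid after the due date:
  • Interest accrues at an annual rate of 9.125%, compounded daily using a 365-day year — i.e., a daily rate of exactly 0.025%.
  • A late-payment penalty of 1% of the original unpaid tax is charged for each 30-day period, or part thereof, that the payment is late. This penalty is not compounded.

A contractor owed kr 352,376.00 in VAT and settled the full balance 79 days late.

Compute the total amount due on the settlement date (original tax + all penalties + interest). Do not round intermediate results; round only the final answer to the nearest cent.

kr 369,975.00

Penalty periods: ⌈79/30⌉ = 3; penalty = 3 × 1% × kr 352,376.00 = kr 10,571.28
Interest: kr 352,376.00 × ((1 + 0.00025)^79 − 1) = kr 352,376.00 × 0.01994380… = kr 7,027.7179…
Total = kr 352,376.00 + kr 10,571.2800 + kr 7,027.7179… = kr 369,975.00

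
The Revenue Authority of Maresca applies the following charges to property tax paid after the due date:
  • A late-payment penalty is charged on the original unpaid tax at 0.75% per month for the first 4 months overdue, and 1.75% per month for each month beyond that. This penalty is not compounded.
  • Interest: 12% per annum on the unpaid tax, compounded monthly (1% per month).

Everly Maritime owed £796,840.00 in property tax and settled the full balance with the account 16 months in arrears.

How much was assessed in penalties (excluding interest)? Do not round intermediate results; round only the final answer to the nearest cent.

£191,241.60

Penalty, months 1–4: 4 × 0.75% × £796,840.00 = £23,905.20
Penalty, months 5–16: 12 × 1.75% × £796,840.00 = £167,336.40
Total penalty = £23,905.20 + £167,336.40 = £191,241.60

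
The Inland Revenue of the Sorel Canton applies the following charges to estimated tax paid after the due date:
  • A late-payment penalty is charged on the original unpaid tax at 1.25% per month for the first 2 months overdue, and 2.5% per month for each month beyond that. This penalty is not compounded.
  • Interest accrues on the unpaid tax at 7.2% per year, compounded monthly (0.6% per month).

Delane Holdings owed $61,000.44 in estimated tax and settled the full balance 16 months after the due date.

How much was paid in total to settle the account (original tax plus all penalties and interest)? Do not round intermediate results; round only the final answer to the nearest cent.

Penalty, months 1–2: 2 × 1.25% × $61,000.44 = $1,525.01…
Penalty, months 3–16: 14 × 2.5% × $61,000.44 = $21,350.15…
Interest: $61,000.44 × ((1 + 0.006)^16 − 1) = $61,000.44 × 0.1004434… = $6,127.0887…
Total = $61,000.44 + $22,875.1650 + $6,127.0887… = $90,002.69

$90,002.69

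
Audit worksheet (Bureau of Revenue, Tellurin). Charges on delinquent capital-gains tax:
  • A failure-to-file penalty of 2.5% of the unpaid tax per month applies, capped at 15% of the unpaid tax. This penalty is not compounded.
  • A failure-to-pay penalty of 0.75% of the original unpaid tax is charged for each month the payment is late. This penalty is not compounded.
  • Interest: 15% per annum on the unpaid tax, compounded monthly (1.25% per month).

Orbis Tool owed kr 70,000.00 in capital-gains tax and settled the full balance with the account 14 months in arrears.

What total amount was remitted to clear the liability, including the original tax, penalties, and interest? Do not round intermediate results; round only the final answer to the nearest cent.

kr 101,146.83

Failure-to-file: 14 × 2.5% × kr 70,000.00 = kr 24,500.00, capped at 15% × kr 70,000.00 = kr 10,500.00
Failure-to-pay penalty = 0.75% × kr 70,000.00 × 14 mo = kr 7,350.00
Interest: kr 70,000.00 × ((1 + 0.0125)^14 − 1) = kr 70,000.00 × 0.1899547… = kr 13,296.8324…
Total = kr 70,000.00 + kr 17,850.0000 + kr 13,296.8324… = kr 101,146.83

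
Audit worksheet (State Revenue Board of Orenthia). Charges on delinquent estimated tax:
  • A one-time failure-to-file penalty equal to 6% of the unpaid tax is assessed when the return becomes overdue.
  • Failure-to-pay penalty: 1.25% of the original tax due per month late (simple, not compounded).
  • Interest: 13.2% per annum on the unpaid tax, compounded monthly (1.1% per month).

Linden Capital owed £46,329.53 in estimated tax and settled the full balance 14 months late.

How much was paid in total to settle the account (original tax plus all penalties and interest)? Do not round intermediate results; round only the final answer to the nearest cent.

Failure-to-file penalty: 6% × £46,329.53 = £2,779.77…
Failure-to-pay penalty: 14 × 1.25% × £46,329.53 = £8,107.67…
Interest: £46,329.53 × ((1 + 0.011)^14 − 1) = £46,329.53 × 0.1655105… = £7,668.0222…
Total = £46,329.53 + £10,887.4396… + £7,668.0222… = £64,884.99

£64,884.99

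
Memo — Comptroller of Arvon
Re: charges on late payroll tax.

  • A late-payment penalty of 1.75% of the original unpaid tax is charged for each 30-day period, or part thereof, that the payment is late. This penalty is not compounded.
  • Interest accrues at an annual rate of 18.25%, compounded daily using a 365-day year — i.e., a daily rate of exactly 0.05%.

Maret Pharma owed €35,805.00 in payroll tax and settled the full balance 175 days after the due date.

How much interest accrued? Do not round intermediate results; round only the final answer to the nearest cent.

Interest: €35,805.00 × ((1 + 0.0005)^175 − 1) = €35,805.00 × 0.09141840… = €3,273.2357…

€3,273.24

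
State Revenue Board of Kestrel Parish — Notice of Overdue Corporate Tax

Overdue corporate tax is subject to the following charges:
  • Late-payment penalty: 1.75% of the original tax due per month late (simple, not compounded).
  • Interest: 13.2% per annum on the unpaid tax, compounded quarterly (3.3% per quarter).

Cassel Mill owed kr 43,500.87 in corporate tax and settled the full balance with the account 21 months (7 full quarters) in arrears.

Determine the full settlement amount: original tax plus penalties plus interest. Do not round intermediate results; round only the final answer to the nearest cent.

kr 70,587.52

Late-payment penalty: 21 × 1.75% × kr 43,500.87 = kr 15,986.57…
Interest: kr 43,500.87 × ((1 + 0.033)^7 − 1) = kr 43,500.87 × 0.2551691… = kr 11,100.0793…
Total = kr 43,500.87 + kr 15,986.5697… + kr 11,100.0793… = kr 70,587.52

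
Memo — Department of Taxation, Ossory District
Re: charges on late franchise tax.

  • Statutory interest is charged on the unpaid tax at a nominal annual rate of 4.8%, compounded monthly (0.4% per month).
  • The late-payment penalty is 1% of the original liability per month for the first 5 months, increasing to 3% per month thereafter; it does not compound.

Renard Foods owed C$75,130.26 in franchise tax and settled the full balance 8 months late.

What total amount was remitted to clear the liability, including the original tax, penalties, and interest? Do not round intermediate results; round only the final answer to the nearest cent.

Penalty, months 1–5: 5 × 1% × C$75,130.26 = C$3,756.51…
Penalty, months 6–8: 3 × 3% × C$75,130.26 = C$6,761.72…
Interest: C$75,130.26 × ((1 + 0.004)^8 − 1) = C$75,130.26 × 0.0324516… = C$2,438.0973…
Total = C$75,130.26 + C$10,518.2364 + C$2,438.0973… = C$88,086.59

C$88,086.59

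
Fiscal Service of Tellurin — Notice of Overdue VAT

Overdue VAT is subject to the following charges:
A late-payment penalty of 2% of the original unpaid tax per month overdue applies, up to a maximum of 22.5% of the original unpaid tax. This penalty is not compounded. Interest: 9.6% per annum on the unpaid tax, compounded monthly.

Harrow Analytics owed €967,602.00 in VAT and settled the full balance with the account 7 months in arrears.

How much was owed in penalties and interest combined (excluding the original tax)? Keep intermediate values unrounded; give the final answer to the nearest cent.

Penalty: 7 × 2% × €967,602.00 = €135,464.28 (below the 22.5% cap of €217,710.45)
Interest (9.6%/yr ÷ 12 = 0.8%/month): €967,602.00 × ((1 + 0.008)^7 − 1) = €55,503.6479…
Penalties + interest = €135,464.2800 + €55,503.6479… = €190,967.93

€190,967.93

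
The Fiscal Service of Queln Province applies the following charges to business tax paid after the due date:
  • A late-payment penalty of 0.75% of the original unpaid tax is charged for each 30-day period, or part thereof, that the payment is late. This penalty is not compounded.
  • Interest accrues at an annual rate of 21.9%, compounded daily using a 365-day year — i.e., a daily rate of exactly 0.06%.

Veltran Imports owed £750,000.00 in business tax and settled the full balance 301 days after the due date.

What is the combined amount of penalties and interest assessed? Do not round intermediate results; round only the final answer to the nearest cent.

£210,278.27

Penalty periods: ⌈301/30⌉ = 11; penalty = 11 × 0.75% × £750,000.00 = £61,875.00
Interest: £750,000.00 × ((1 + 0.0006)^301 − 1) = £750,000.00 × 0.19787103… = £148,403.2745…
Penalties + interest = £61,875.0000 + £148,403.2745… = £210,278.27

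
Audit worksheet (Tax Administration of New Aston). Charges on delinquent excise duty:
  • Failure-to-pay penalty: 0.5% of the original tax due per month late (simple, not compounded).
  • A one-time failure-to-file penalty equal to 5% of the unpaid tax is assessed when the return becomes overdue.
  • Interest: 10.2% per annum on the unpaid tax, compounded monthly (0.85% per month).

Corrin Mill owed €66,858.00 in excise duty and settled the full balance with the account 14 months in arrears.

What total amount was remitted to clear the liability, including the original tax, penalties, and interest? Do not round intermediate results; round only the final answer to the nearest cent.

Failure-to-file penalty: 5% × €66,858.00 = €3,342.90
Failure-to-pay penalty = 0.5% × €66,858.00 × 14 mo = €4,680.06
Interest: €66,858.00 × ((1 + 0.0085)^14 − 1) = €66,858.00 × 0.1258036… = €8,410.9775…
Total = €66,858.00 + €8,022.9600 + €8,410.9775… = €83,291.94

€83,291.94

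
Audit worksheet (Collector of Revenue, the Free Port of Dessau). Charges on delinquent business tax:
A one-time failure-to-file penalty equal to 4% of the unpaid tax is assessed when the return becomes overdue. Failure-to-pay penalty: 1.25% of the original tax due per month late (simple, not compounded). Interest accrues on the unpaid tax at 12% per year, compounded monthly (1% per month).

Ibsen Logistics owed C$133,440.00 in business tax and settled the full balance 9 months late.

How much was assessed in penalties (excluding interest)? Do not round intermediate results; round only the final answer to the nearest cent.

C$20,349.60

Failure-to-file penalty: 4% × C$133,440.00 = C$5,337.60
Failure-to-pay penalty = 1.25% × C$133,440.00 × 9 mo = C$15,012.00
Total penalty = C$5,337.60 + C$15,012.00 = C$20,349.60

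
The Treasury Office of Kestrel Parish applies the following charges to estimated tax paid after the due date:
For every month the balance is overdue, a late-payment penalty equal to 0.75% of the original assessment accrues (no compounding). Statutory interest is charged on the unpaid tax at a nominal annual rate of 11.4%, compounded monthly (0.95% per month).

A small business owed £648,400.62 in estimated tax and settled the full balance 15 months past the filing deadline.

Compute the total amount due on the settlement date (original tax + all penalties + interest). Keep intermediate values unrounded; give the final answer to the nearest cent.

Late-payment penalty = 0.75% × £648,400.62 × 15 mo = £72,945.07…
Interest: £648,400.62 × ((1 + 0.0095)^15 − 1) = £648,400.62 × 0.1523777… = £98,801.8015…
Total = £648,400.62 + £72,945.0698… + £98,801.8015… = £820,147.49

£820,147.49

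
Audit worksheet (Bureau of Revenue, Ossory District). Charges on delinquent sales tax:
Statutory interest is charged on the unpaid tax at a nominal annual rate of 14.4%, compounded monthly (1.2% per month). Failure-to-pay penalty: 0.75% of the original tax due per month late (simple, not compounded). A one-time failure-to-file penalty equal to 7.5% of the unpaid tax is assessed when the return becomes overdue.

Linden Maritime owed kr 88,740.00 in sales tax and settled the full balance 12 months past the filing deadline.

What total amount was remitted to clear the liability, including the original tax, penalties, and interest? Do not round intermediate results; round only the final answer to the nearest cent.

Failure-to-file penalty: 7.5% × kr 88,740.00 = kr 6,655.50
Failure-to-pay penalty = 0.75% × kr 88,740.00 × 12 mo = kr 7,986.60
Interest: kr 88,740.00 × ((1 + 0.012)^12 − 1) = kr 88,740.00 × 0.1538946… = kr 13,656.6089…
Total = kr 88,740.00 + kr 14,642.1000 + kr 13,656.6089… = kr 117,038.71

kr 117,038.71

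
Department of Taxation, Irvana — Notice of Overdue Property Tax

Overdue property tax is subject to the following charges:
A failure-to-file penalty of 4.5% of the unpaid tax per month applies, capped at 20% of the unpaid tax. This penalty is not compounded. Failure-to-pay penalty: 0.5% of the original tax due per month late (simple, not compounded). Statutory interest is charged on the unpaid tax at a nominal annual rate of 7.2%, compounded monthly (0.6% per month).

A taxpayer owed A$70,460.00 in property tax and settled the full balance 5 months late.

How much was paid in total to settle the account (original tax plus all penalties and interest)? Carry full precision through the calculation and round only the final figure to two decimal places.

Failure-to-file: 5 × 4.5% × A$70,460.00 = A$15,853.50, capped at 20% × A$70,460.00 = A$14,092.00
Failure-to-pay penalty = 0.5% × A$70,460.00 × 5 mo = A$1,761.50
Interest: A$70,460.00 × ((1 + 0.006)^5 − 1) = A$70,460.00 × 0.0303622… = A$2,139.3183…
Total = A$70,460.00 + A$15,853.5000 + A$2,139.3183… = A$88,452.82

A$88,452.82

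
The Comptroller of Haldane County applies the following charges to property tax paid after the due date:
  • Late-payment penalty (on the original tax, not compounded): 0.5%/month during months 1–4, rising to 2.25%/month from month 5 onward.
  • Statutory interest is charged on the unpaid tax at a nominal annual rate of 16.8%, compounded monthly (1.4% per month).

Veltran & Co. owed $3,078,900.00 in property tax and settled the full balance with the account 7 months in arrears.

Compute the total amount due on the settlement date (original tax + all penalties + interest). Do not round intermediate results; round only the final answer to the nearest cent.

$3,663,008.57

Penalty, months 1–4: 4 × 0.5% × $3,078,900.00 = $61,578.00
Penalty, months 5–7: 3 × 2.25% × $3,078,900.00 = $207,825.75
Interest: $3,078,900.00 × ((1 + 0.014)^7 − 1) = $3,078,900.00 × 0.1022134… = $314,704.8247…
Total = $3,078,900.00 + $269,403.7500 + $314,704.8247… = $3,663,008.57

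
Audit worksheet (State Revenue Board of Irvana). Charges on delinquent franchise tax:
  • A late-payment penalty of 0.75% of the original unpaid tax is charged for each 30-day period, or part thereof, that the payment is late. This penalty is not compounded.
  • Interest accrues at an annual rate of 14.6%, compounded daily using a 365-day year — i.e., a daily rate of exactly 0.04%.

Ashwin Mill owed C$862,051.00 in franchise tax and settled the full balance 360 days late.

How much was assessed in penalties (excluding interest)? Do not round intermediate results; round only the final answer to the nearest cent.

C$77,584.59

Penalty periods: ⌈360/30⌉ = 12; penalty = 12 × 0.75% × C$862,051.00 = C$77,584.59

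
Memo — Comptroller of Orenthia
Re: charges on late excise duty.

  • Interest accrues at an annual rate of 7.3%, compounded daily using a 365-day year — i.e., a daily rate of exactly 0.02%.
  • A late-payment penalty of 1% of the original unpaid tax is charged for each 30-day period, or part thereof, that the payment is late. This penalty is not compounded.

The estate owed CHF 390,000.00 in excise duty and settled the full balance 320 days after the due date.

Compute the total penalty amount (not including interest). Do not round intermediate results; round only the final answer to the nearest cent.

CHF 42,900.00

Penalty periods: ⌈320/30⌉ = 11; penalty = 11 × 1% × CHF 390,000.00 = CHF 42,900.00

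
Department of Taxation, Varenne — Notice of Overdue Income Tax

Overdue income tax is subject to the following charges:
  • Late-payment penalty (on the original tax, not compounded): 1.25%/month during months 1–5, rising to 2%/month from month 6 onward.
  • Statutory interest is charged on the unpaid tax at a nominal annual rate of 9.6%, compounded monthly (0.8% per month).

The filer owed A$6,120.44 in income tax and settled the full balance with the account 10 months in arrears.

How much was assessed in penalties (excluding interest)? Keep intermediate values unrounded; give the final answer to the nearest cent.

Penalty, months 1–5: 5 × 1.25% × A$6,120.44 = A$382.53…
Penalty, months 6–10: 5 × 2% × A$6,120.44 = A$612.04…
Total penalty = A$382.53… + A$612.04… = A$994.57

A$994.57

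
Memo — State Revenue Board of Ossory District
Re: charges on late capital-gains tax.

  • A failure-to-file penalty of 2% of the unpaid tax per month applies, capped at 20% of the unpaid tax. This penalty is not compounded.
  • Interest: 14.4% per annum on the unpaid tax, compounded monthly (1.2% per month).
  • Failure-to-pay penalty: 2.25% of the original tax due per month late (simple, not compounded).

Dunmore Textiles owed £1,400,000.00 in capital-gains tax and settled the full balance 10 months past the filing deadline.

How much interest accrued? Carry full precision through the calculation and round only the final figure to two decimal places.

Interest: £1,400,000.00 × ((1 + 0.012)^10 − 1) = £1,400,000.00 × 0.1266918… = £177,368.4891…

£177,368.49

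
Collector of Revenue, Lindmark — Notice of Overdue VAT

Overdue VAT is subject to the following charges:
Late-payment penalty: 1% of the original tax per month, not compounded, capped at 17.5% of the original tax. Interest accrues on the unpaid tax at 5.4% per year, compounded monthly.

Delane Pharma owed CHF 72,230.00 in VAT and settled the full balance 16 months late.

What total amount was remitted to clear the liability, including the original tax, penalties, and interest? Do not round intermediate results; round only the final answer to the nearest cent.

Penalty: 16 × 1% × CHF 72,230.00 = CHF 11,556.80 (below the 17.5% cap of CHF 12,640.25)
Interest (5.4%/yr ÷ 12 = 0.45%/month): CHF 72,230.00 × ((1 + 0.0045)^16 − 1) = CHF 5,379.8193…
Total = CHF 72,230.00 + CHF 11,556.8000 + CHF 5,379.8193… = CHF 89,166.62

CHF 89,166.62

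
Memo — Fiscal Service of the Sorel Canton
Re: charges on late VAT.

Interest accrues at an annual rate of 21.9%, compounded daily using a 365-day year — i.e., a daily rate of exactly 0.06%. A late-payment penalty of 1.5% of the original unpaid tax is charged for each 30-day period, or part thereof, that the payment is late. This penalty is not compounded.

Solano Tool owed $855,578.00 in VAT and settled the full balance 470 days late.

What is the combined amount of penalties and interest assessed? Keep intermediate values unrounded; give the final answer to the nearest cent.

$483,971.91

Penalty periods: ⌈470/30⌉ = 16; penalty = 16 × 1.5% × $855,578.00 = $205,338.72
Interest: $855,578.00 × ((1 + 0.0006)^470 − 1) = $855,578.00 × 0.32566661… = $278,633.1857…
Penalties + interest = $205,338.7200 + $278,633.1857… = $483,971.91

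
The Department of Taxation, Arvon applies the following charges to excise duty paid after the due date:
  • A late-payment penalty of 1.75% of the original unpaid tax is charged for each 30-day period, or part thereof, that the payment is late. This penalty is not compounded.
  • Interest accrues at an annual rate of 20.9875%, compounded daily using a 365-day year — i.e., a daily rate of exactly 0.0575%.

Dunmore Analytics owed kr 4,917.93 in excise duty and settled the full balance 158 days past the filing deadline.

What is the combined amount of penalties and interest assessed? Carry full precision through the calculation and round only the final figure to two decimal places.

kr 983.96

Penalty periods: ⌈158/30⌉ = 6; penalty = 6 × 1.75% × kr 4,917.93 = kr 516.38…
Interest: kr 4,917.93 × ((1 + 0.000575)^158 − 1) = kr 4,917.93 × 0.09507614… = kr 467.5778…
Penalties + interest = kr 516.3827… + kr 467.5778… = kr 983.96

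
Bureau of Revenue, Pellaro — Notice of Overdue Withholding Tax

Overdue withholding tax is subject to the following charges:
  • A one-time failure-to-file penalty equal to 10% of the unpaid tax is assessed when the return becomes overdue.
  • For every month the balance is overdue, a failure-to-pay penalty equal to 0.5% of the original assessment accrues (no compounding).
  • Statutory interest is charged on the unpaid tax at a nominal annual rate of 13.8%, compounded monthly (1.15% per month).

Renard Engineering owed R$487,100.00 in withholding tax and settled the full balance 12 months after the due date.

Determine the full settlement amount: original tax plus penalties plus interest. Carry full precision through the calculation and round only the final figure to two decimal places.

R$636,674.73

Failure-to-file penalty: 10% × R$487,100.00 = R$48,710.00
Failure-to-pay penalty = 0.5% × R$487,100.00 × 12 mo = R$29,226.00
Interest: R$487,100.00 × ((1 + 0.0115)^12 − 1) = R$487,100.00 × 0.1470719… = R$71,638.7281…
Total = R$487,100.00 + R$77,936.0000 + R$71,638.7281… = R$636,674.73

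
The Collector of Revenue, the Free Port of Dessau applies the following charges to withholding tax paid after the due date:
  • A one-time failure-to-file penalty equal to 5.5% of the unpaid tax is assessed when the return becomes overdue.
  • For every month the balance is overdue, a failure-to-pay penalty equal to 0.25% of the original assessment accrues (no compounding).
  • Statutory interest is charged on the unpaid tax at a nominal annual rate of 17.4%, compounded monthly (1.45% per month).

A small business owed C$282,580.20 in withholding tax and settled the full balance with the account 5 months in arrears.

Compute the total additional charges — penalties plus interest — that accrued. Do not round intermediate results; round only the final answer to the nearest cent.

Failure-to-file penalty: 5.5% × C$282,580.20 = C$15,541.91…
Failure-to-pay penalty: 5 × 0.25% × C$282,580.20 = C$3,532.25…
Interest: C$282,580.20 × ((1 + 0.0145)^5 − 1) = C$282,580.20 × 0.0746332… = C$21,089.8668…
Penalties + interest = C$19,074.1635 + C$21,089.8668… = C$40,164.03

C$40,164.03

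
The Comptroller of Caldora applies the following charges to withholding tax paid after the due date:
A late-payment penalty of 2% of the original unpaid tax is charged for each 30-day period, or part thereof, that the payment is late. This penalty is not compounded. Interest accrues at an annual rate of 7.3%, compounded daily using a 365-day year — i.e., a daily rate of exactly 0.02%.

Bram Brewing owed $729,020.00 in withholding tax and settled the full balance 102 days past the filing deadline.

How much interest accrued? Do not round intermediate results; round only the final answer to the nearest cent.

Interest: $729,020.00 × ((1 + 0.0002)^102 − 1) = $729,020.00 × 0.02060742… = $15,023.2216…

$15,023.22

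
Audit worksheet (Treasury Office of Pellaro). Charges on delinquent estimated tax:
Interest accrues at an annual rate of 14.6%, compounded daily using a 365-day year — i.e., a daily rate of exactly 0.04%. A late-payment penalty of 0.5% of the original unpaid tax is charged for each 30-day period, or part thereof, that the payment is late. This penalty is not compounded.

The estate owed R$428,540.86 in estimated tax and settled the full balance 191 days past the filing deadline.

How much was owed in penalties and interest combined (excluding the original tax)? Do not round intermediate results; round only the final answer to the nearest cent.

R$49,015.54

Penalty periods: ⌈191/30⌉ = 7; penalty = 7 × 0.5% × R$428,540.86 = R$14,998.93…
Interest: R$428,540.86 × ((1 + 0.0004)^191 − 1) = R$428,540.86 × 0.07937776… = R$34,016.6122…
Penalties + interest = R$14,998.9301 + R$34,016.6122… = R$49,015.54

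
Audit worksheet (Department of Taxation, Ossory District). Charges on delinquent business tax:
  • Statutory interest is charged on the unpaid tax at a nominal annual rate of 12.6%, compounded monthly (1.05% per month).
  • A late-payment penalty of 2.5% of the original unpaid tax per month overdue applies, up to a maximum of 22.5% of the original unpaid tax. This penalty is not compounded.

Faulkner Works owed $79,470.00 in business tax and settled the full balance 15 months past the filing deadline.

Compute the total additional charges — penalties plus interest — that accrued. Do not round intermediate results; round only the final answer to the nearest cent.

$31,360.45

Penalty (uncapped): 15 × 2.5% × $79,470.00 = $29,801.25; cap = 22.5% × $79,470.00 = $17,880.75 → penalty = $17,880.75
Interest: $79,470.00 × ((1 + 0.0105)^15 − 1) = $79,470.00 × 0.1696200… = $13,479.6975…
Penalties + interest = $17,880.7500 + $13,479.6975… = $31,360.45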